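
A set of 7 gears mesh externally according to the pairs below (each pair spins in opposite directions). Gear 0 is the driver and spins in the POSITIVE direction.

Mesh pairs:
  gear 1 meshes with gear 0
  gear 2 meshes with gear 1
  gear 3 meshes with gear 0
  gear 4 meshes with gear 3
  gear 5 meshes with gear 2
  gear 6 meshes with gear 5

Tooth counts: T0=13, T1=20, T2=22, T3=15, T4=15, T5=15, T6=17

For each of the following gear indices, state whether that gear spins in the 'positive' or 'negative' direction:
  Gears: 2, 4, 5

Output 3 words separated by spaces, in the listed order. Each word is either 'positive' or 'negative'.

Gear 0 (driver): positive (depth 0)
  gear 1: meshes with gear 0 -> depth 1 -> negative (opposite of gear 0)
  gear 2: meshes with gear 1 -> depth 2 -> positive (opposite of gear 1)
  gear 3: meshes with gear 0 -> depth 1 -> negative (opposite of gear 0)
  gear 4: meshes with gear 3 -> depth 2 -> positive (opposite of gear 3)
  gear 5: meshes with gear 2 -> depth 3 -> negative (opposite of gear 2)
  gear 6: meshes with gear 5 -> depth 4 -> positive (opposite of gear 5)
Queried indices 2, 4, 5 -> positive, positive, negative

Answer: positive positive negative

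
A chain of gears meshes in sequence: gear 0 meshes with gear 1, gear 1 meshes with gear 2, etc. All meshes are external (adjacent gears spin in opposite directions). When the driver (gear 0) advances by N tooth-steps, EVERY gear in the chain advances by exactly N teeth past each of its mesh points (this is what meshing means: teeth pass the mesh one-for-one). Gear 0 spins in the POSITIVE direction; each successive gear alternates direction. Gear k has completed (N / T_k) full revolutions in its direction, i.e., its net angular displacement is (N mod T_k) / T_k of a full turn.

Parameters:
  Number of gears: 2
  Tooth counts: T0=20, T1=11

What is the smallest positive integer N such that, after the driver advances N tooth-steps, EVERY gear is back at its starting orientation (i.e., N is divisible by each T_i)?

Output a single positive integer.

Answer: 220

Derivation:
Gear k returns to start when N is a multiple of T_k.
All gears at start simultaneously when N is a common multiple of [20, 11]; the smallest such N is lcm(20, 11).
Start: lcm = T0 = 20
Fold in T1=11: gcd(20, 11) = 1; lcm(20, 11) = 20 * 11 / 1 = 220 / 1 = 220
Full cycle length = 220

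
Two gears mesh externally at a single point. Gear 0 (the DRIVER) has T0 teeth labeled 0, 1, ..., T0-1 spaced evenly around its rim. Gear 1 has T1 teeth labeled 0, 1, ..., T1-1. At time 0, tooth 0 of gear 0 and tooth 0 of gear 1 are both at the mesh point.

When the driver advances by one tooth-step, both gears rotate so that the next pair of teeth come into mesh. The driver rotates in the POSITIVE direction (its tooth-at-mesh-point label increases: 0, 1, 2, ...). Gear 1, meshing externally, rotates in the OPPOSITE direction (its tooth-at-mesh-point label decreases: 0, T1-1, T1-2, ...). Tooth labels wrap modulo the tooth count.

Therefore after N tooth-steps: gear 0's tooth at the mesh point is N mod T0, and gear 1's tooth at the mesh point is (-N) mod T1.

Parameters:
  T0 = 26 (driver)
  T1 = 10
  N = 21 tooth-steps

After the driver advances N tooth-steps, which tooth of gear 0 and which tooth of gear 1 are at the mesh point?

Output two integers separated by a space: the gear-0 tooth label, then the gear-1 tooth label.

Answer: 21 9

Derivation:
Gear 0 (driver, T0=26): tooth at mesh = N mod T0
  21 = 0 * 26 + 21, so 21 mod 26 = 21
  gear 0 tooth = 21
Gear 1 (driven, T1=10): tooth at mesh = (-N) mod T1
  21 = 2 * 10 + 1, so 21 mod 10 = 1
  (-21) mod 10 = (-1) mod 10 = 10 - 1 = 9
Mesh after 21 steps: gear-0 tooth 21 meets gear-1 tooth 9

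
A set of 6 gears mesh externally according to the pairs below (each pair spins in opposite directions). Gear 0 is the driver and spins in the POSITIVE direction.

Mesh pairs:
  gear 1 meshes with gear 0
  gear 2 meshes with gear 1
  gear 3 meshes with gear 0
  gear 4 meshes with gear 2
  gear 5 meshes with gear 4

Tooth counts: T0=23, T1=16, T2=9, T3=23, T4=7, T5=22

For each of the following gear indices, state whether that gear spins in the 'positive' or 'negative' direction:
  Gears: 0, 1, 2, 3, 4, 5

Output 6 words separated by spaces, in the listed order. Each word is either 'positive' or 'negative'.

Gear 0 (driver): positive (depth 0)
  gear 1: meshes with gear 0 -> depth 1 -> negative (opposite of gear 0)
  gear 2: meshes with gear 1 -> depth 2 -> positive (opposite of gear 1)
  gear 3: meshes with gear 0 -> depth 1 -> negative (opposite of gear 0)
  gear 4: meshes with gear 2 -> depth 3 -> negative (opposite of gear 2)
  gear 5: meshes with gear 4 -> depth 4 -> positive (opposite of gear 4)
Queried indices 0, 1, 2, 3, 4, 5 -> positive, negative, positive, negative, negative, positive

Answer: positive negative positive negative negative positive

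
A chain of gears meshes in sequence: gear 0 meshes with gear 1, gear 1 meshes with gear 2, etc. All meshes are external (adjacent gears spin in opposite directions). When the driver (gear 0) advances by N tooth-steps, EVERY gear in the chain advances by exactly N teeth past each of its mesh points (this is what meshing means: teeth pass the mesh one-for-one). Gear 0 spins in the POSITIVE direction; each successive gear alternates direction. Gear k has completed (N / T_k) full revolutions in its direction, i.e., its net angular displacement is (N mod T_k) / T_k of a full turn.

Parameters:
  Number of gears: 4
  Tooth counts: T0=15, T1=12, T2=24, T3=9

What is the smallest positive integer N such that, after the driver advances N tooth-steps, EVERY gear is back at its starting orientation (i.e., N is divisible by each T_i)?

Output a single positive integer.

Answer: 360

Derivation:
Gear k returns to start when N is a multiple of T_k.
All gears at start simultaneously when N is a common multiple of [15, 12, 24, 9]; the smallest such N is lcm(15, 12, 24, 9).
Start: lcm = T0 = 15
Fold in T1=12: gcd(15, 12) = 3; lcm(15, 12) = 15 * 12 / 3 = 180 / 3 = 60
Fold in T2=24: gcd(60, 24) = 12; lcm(60, 24) = 60 * 24 / 12 = 1440 / 12 = 120
Fold in T3=9: gcd(120, 9) = 3; lcm(120, 9) = 120 * 9 / 3 = 1080 / 3 = 360
Full cycle length = 360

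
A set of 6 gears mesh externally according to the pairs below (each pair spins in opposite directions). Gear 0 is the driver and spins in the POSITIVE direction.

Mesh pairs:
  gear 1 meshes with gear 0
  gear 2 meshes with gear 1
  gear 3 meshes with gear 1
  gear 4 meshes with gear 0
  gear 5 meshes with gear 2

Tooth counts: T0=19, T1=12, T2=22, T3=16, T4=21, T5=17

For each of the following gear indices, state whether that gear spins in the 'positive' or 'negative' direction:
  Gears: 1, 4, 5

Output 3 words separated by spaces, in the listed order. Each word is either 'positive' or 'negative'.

Gear 0 (driver): positive (depth 0)
  gear 1: meshes with gear 0 -> depth 1 -> negative (opposite of gear 0)
  gear 2: meshes with gear 1 -> depth 2 -> positive (opposite of gear 1)
  gear 3: meshes with gear 1 -> depth 2 -> positive (opposite of gear 1)
  gear 4: meshes with gear 0 -> depth 1 -> negative (opposite of gear 0)
  gear 5: meshes with gear 2 -> depth 3 -> negative (opposite of gear 2)
Queried indices 1, 4, 5 -> negative, negative, negative

Answer: negative negative negative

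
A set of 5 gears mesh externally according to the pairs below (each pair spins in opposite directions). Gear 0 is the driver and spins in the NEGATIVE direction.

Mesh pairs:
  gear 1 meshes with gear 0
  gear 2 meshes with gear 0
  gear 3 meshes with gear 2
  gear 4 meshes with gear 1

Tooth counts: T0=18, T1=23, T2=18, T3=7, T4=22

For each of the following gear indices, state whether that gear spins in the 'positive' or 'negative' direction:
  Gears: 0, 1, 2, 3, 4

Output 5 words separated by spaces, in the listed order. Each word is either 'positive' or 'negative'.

Answer: negative positive positive negative negative

Derivation:
Gear 0 (driver): negative (depth 0)
  gear 1: meshes with gear 0 -> depth 1 -> positive (opposite of gear 0)
  gear 2: meshes with gear 0 -> depth 1 -> positive (opposite of gear 0)
  gear 3: meshes with gear 2 -> depth 2 -> negative (opposite of gear 2)
  gear 4: meshes with gear 1 -> depth 2 -> negative (opposite of gear 1)
Queried indices 0, 1, 2, 3, 4 -> negative, positive, positive, negative, negative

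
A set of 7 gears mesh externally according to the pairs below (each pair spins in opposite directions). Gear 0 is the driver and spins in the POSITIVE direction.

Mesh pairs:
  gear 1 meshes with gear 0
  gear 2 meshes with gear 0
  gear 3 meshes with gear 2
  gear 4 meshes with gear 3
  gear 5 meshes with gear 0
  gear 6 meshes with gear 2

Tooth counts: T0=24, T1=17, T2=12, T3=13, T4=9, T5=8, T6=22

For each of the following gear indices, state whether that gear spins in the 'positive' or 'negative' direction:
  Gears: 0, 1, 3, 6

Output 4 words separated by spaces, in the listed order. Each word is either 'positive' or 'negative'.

Gear 0 (driver): positive (depth 0)
  gear 1: meshes with gear 0 -> depth 1 -> negative (opposite of gear 0)
  gear 2: meshes with gear 0 -> depth 1 -> negative (opposite of gear 0)
  gear 3: meshes with gear 2 -> depth 2 -> positive (opposite of gear 2)
  gear 4: meshes with gear 3 -> depth 3 -> negative (opposite of gear 3)
  gear 5: meshes with gear 0 -> depth 1 -> negative (opposite of gear 0)
  gear 6: meshes with gear 2 -> depth 2 -> positive (opposite of gear 2)
Queried indices 0, 1, 3, 6 -> positive, negative, positive, positive

Answer: positive negative positive positive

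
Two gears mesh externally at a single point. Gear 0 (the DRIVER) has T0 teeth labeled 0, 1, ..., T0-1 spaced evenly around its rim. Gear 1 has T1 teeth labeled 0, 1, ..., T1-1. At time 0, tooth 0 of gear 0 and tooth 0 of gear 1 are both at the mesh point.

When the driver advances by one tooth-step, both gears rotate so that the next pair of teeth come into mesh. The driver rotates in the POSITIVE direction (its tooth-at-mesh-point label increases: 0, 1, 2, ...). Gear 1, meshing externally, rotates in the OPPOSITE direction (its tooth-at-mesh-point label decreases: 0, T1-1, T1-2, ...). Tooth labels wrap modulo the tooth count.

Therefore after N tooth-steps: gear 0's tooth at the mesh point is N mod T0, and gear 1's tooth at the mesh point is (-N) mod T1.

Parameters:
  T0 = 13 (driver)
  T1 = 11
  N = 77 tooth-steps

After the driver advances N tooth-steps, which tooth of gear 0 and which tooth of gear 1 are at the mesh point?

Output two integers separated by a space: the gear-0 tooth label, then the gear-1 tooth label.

Gear 0 (driver, T0=13): tooth at mesh = N mod T0
  77 = 5 * 13 + 12, so 77 mod 13 = 12
  gear 0 tooth = 12
Gear 1 (driven, T1=11): tooth at mesh = (-N) mod T1
  77 = 7 * 11 + 0, so 77 mod 11 = 0
  (-77) mod 11 = 0
Mesh after 77 steps: gear-0 tooth 12 meets gear-1 tooth 0

Answer: 12 0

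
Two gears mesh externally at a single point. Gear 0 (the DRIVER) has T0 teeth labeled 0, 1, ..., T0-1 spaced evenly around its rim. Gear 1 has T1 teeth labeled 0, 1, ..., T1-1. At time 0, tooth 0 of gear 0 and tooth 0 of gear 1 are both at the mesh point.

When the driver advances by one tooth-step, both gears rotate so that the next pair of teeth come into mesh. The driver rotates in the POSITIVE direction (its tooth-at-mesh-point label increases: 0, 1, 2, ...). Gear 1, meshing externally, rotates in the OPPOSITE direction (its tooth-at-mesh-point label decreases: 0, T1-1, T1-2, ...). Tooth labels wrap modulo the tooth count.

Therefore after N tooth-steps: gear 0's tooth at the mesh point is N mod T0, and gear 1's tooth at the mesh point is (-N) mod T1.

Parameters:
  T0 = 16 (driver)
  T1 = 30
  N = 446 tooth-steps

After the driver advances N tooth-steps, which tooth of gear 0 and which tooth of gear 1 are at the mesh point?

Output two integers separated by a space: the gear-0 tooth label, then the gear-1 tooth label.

Gear 0 (driver, T0=16): tooth at mesh = N mod T0
  446 = 27 * 16 + 14, so 446 mod 16 = 14
  gear 0 tooth = 14
Gear 1 (driven, T1=30): tooth at mesh = (-N) mod T1
  446 = 14 * 30 + 26, so 446 mod 30 = 26
  (-446) mod 30 = (-26) mod 30 = 30 - 26 = 4
Mesh after 446 steps: gear-0 tooth 14 meets gear-1 tooth 4

Answer: 14 4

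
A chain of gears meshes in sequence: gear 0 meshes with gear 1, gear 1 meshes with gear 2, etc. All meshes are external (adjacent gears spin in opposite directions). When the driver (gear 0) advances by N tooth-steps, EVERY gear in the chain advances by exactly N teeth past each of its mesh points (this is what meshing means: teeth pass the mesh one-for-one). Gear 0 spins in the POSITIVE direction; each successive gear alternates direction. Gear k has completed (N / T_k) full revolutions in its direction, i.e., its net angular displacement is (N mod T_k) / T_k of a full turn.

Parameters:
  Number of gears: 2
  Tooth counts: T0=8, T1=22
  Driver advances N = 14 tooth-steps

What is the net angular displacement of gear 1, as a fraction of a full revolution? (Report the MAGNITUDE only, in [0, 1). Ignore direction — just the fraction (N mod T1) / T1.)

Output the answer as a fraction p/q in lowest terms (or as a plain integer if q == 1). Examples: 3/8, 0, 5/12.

Chain of 2 gears, tooth counts: [8, 22]
  gear 0: T0=8, direction=positive, advance = 14 mod 8 = 6 teeth = 6/8 turn
  gear 1: T1=22, direction=negative, advance = 14 mod 22 = 14 teeth = 14/22 turn
Gear 1: 14 mod 22 = 14
Fraction = 14 / 22 = 7/11 (gcd(14,22)=2) = 7/11

Answer: 7/11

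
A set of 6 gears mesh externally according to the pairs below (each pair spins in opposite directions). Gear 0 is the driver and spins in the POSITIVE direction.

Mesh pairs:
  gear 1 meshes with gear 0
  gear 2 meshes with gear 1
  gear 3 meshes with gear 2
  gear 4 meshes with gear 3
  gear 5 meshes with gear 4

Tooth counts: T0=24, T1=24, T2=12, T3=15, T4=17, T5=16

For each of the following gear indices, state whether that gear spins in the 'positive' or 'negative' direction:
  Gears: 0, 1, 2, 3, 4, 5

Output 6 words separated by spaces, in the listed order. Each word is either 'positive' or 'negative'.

Answer: positive negative positive negative positive negative

Derivation:
Gear 0 (driver): positive (depth 0)
  gear 1: meshes with gear 0 -> depth 1 -> negative (opposite of gear 0)
  gear 2: meshes with gear 1 -> depth 2 -> positive (opposite of gear 1)
  gear 3: meshes with gear 2 -> depth 3 -> negative (opposite of gear 2)
  gear 4: meshes with gear 3 -> depth 4 -> positive (opposite of gear 3)
  gear 5: meshes with gear 4 -> depth 5 -> negative (opposite of gear 4)
Queried indices 0, 1, 2, 3, 4, 5 -> positive, negative, positive, negative, positive, negative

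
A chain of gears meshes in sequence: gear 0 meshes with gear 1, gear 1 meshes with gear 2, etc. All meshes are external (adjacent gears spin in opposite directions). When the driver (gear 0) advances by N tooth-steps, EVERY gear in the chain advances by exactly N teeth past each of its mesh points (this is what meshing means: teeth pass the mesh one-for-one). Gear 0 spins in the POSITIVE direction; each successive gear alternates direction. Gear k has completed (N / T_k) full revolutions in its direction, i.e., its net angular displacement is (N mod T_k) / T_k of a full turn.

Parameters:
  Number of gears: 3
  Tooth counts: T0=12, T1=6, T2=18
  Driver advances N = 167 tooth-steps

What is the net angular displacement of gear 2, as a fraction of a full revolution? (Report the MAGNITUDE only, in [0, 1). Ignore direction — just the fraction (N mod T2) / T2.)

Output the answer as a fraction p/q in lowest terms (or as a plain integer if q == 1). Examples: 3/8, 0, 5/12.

Answer: 5/18

Derivation:
Chain of 3 gears, tooth counts: [12, 6, 18]
  gear 0: T0=12, direction=positive, advance = 167 mod 12 = 11 teeth = 11/12 turn
  gear 1: T1=6, direction=negative, advance = 167 mod 6 = 5 teeth = 5/6 turn
  gear 2: T2=18, direction=positive, advance = 167 mod 18 = 5 teeth = 5/18 turn
Gear 2: 167 mod 18 = 5
Fraction = 5 / 18 = 5/18 (gcd(5,18)=1) = 5/18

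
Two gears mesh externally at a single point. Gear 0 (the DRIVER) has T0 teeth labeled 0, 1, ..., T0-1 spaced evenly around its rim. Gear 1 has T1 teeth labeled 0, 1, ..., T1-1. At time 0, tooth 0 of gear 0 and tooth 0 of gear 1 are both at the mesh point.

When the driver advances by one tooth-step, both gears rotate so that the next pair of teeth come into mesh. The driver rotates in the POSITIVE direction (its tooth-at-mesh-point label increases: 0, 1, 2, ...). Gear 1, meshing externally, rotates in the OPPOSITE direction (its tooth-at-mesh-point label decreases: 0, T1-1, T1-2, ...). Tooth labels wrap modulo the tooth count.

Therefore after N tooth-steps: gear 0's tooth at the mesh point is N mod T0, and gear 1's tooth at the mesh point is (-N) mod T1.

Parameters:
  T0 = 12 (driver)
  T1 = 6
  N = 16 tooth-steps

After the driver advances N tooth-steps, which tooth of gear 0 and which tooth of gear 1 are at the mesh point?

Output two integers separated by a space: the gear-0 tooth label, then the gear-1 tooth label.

Gear 0 (driver, T0=12): tooth at mesh = N mod T0
  16 = 1 * 12 + 4, so 16 mod 12 = 4
  gear 0 tooth = 4
Gear 1 (driven, T1=6): tooth at mesh = (-N) mod T1
  16 = 2 * 6 + 4, so 16 mod 6 = 4
  (-16) mod 6 = (-4) mod 6 = 6 - 4 = 2
Mesh after 16 steps: gear-0 tooth 4 meets gear-1 tooth 2

Answer: 4 2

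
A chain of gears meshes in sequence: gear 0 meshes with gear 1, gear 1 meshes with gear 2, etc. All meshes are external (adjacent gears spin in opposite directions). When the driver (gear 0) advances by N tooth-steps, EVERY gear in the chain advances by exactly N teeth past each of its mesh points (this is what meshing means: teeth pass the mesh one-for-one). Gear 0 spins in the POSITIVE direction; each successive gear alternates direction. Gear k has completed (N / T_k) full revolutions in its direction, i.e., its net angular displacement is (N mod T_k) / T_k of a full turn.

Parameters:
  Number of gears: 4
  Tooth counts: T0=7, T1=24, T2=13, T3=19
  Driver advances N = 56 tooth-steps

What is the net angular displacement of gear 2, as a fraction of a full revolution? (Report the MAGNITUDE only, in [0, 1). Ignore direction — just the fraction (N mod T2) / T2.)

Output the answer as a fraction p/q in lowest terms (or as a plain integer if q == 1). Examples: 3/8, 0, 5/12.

Chain of 4 gears, tooth counts: [7, 24, 13, 19]
  gear 0: T0=7, direction=positive, advance = 56 mod 7 = 0 teeth = 0/7 turn
  gear 1: T1=24, direction=negative, advance = 56 mod 24 = 8 teeth = 8/24 turn
  gear 2: T2=13, direction=positive, advance = 56 mod 13 = 4 teeth = 4/13 turn
  gear 3: T3=19, direction=negative, advance = 56 mod 19 = 18 teeth = 18/19 turn
Gear 2: 56 mod 13 = 4
Fraction = 4 / 13 = 4/13 (gcd(4,13)=1) = 4/13

Answer: 4/13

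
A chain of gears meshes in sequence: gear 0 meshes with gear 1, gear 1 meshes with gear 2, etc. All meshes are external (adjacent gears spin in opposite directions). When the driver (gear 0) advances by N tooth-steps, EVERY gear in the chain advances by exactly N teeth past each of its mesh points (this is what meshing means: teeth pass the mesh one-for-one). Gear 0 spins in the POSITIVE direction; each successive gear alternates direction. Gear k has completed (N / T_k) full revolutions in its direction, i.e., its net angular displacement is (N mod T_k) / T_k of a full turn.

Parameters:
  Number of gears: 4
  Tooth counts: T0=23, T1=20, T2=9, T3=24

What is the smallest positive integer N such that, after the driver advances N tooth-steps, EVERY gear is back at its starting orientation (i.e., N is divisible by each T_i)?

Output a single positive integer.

Answer: 8280

Derivation:
Gear k returns to start when N is a multiple of T_k.
All gears at start simultaneously when N is a common multiple of [23, 20, 9, 24]; the smallest such N is lcm(23, 20, 9, 24).
Start: lcm = T0 = 23
Fold in T1=20: gcd(23, 20) = 1; lcm(23, 20) = 23 * 20 / 1 = 460 / 1 = 460
Fold in T2=9: gcd(460, 9) = 1; lcm(460, 9) = 460 * 9 / 1 = 4140 / 1 = 4140
Fold in T3=24: gcd(4140, 24) = 12; lcm(4140, 24) = 4140 * 24 / 12 = 99360 / 12 = 8280
Full cycle length = 8280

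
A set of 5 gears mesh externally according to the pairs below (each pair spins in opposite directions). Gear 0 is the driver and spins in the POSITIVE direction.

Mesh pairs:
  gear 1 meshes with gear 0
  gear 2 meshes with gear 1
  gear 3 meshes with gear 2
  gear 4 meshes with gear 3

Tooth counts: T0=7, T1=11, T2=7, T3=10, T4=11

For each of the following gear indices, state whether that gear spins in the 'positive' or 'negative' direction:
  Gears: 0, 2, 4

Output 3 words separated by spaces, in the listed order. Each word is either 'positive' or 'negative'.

Answer: positive positive positive

Derivation:
Gear 0 (driver): positive (depth 0)
  gear 1: meshes with gear 0 -> depth 1 -> negative (opposite of gear 0)
  gear 2: meshes with gear 1 -> depth 2 -> positive (opposite of gear 1)
  gear 3: meshes with gear 2 -> depth 3 -> negative (opposite of gear 2)
  gear 4: meshes with gear 3 -> depth 4 -> positive (opposite of gear 3)
Queried indices 0, 2, 4 -> positive, positive, positive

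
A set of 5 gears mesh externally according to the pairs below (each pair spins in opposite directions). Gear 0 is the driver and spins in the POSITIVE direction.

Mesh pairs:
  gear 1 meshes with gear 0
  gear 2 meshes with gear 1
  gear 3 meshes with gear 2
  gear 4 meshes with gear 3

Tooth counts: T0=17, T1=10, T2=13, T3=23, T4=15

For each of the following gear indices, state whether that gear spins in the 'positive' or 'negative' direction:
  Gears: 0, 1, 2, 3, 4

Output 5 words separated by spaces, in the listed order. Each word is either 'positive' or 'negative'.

Answer: positive negative positive negative positive

Derivation:
Gear 0 (driver): positive (depth 0)
  gear 1: meshes with gear 0 -> depth 1 -> negative (opposite of gear 0)
  gear 2: meshes with gear 1 -> depth 2 -> positive (opposite of gear 1)
  gear 3: meshes with gear 2 -> depth 3 -> negative (opposite of gear 2)
  gear 4: meshes with gear 3 -> depth 4 -> positive (opposite of gear 3)
Queried indices 0, 1, 2, 3, 4 -> positive, negative, positive, negative, positive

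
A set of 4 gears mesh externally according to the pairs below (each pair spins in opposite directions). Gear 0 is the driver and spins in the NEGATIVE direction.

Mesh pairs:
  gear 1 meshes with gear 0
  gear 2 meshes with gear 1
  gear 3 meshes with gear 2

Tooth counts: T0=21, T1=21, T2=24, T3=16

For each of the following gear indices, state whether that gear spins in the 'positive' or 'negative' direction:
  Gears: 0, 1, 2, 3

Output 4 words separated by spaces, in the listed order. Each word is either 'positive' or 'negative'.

Gear 0 (driver): negative (depth 0)
  gear 1: meshes with gear 0 -> depth 1 -> positive (opposite of gear 0)
  gear 2: meshes with gear 1 -> depth 2 -> negative (opposite of gear 1)
  gear 3: meshes with gear 2 -> depth 3 -> positive (opposite of gear 2)
Queried indices 0, 1, 2, 3 -> negative, positive, negative, positive

Answer: negative positive negative positive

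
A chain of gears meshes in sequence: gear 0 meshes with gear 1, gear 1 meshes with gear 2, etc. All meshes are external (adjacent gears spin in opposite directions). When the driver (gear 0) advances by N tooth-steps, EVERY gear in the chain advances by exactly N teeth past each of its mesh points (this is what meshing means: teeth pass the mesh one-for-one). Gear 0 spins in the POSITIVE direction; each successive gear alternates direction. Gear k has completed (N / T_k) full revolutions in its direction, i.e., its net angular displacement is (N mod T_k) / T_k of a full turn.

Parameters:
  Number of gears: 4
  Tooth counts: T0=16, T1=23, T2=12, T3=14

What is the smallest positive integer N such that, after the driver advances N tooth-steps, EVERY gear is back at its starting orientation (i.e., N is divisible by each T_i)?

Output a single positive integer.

Gear k returns to start when N is a multiple of T_k.
All gears at start simultaneously when N is a common multiple of [16, 23, 12, 14]; the smallest such N is lcm(16, 23, 12, 14).
Start: lcm = T0 = 16
Fold in T1=23: gcd(16, 23) = 1; lcm(16, 23) = 16 * 23 / 1 = 368 / 1 = 368
Fold in T2=12: gcd(368, 12) = 4; lcm(368, 12) = 368 * 12 / 4 = 4416 / 4 = 1104
Fold in T3=14: gcd(1104, 14) = 2; lcm(1104, 14) = 1104 * 14 / 2 = 15456 / 2 = 7728
Full cycle length = 7728

Answer: 7728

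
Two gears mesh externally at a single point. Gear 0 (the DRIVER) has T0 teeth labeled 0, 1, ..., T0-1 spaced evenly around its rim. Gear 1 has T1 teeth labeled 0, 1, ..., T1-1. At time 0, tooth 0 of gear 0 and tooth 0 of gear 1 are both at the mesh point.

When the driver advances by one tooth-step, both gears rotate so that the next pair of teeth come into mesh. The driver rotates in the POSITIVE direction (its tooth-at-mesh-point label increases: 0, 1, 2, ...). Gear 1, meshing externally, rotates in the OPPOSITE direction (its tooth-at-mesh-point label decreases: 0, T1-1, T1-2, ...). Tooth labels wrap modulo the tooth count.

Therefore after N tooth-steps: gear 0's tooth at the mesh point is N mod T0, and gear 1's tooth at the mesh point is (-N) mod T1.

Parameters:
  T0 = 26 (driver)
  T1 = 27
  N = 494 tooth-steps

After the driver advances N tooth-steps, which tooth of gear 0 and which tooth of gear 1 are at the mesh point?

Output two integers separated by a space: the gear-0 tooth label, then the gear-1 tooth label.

Gear 0 (driver, T0=26): tooth at mesh = N mod T0
  494 = 19 * 26 + 0, so 494 mod 26 = 0
  gear 0 tooth = 0
Gear 1 (driven, T1=27): tooth at mesh = (-N) mod T1
  494 = 18 * 27 + 8, so 494 mod 27 = 8
  (-494) mod 27 = (-8) mod 27 = 27 - 8 = 19
Mesh after 494 steps: gear-0 tooth 0 meets gear-1 tooth 19

Answer: 0 19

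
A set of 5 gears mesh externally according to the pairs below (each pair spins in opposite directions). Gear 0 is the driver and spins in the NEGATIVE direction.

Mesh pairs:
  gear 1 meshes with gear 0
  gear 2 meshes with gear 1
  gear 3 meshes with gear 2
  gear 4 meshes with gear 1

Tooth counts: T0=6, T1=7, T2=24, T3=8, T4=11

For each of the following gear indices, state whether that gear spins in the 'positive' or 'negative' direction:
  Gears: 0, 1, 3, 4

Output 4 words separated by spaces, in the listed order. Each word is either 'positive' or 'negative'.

Answer: negative positive positive negative

Derivation:
Gear 0 (driver): negative (depth 0)
  gear 1: meshes with gear 0 -> depth 1 -> positive (opposite of gear 0)
  gear 2: meshes with gear 1 -> depth 2 -> negative (opposite of gear 1)
  gear 3: meshes with gear 2 -> depth 3 -> positive (opposite of gear 2)
  gear 4: meshes with gear 1 -> depth 2 -> negative (opposite of gear 1)
Queried indices 0, 1, 3, 4 -> negative, positive, positive, negative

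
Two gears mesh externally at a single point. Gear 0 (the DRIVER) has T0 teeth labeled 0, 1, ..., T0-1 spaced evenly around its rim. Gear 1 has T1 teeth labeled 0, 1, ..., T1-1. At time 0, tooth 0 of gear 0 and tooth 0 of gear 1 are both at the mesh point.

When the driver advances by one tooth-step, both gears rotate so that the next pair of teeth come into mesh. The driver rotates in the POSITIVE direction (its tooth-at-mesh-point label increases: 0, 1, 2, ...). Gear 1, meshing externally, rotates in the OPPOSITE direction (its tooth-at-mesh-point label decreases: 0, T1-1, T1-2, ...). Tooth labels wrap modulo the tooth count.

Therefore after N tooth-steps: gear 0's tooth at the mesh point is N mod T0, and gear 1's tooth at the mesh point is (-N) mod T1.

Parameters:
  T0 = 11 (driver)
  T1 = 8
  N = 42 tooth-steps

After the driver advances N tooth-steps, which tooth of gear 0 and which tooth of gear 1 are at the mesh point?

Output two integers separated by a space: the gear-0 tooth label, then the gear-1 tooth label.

Answer: 9 6

Derivation:
Gear 0 (driver, T0=11): tooth at mesh = N mod T0
  42 = 3 * 11 + 9, so 42 mod 11 = 9
  gear 0 tooth = 9
Gear 1 (driven, T1=8): tooth at mesh = (-N) mod T1
  42 = 5 * 8 + 2, so 42 mod 8 = 2
  (-42) mod 8 = (-2) mod 8 = 8 - 2 = 6
Mesh after 42 steps: gear-0 tooth 9 meets gear-1 tooth 6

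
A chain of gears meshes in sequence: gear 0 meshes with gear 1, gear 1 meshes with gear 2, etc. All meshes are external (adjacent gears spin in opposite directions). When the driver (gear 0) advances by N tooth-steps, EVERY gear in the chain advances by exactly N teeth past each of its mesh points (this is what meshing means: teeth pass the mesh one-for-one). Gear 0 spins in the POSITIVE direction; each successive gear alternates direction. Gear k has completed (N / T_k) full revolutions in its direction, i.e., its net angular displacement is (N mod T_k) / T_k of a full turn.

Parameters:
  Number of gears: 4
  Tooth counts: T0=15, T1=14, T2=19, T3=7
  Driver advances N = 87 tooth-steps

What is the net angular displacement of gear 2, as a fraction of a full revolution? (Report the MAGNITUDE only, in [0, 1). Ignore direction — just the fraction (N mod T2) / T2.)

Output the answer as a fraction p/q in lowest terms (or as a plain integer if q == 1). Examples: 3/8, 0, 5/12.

Answer: 11/19

Derivation:
Chain of 4 gears, tooth counts: [15, 14, 19, 7]
  gear 0: T0=15, direction=positive, advance = 87 mod 15 = 12 teeth = 12/15 turn
  gear 1: T1=14, direction=negative, advance = 87 mod 14 = 3 teeth = 3/14 turn
  gear 2: T2=19, direction=positive, advance = 87 mod 19 = 11 teeth = 11/19 turn
  gear 3: T3=7, direction=negative, advance = 87 mod 7 = 3 teeth = 3/7 turn
Gear 2: 87 mod 19 = 11
Fraction = 11 / 19 = 11/19 (gcd(11,19)=1) = 11/19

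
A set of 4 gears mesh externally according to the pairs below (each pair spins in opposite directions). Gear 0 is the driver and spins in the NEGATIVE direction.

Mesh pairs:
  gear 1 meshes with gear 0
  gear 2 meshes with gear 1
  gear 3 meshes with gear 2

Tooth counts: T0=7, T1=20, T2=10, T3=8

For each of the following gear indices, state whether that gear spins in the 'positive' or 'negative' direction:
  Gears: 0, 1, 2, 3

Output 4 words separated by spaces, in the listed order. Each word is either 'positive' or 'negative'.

Answer: negative positive negative positive

Derivation:
Gear 0 (driver): negative (depth 0)
  gear 1: meshes with gear 0 -> depth 1 -> positive (opposite of gear 0)
  gear 2: meshes with gear 1 -> depth 2 -> negative (opposite of gear 1)
  gear 3: meshes with gear 2 -> depth 3 -> positive (opposite of gear 2)
Queried indices 0, 1, 2, 3 -> negative, positive, negative, positive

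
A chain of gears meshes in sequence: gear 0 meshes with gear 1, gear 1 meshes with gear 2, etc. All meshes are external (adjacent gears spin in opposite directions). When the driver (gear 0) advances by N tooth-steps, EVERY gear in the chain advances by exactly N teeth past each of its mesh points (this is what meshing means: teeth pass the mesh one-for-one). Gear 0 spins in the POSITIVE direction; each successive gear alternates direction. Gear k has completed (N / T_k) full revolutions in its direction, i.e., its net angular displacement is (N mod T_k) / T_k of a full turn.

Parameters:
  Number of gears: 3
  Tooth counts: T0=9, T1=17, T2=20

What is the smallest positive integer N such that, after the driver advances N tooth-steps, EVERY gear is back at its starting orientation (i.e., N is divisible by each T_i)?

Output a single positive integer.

Answer: 3060

Derivation:
Gear k returns to start when N is a multiple of T_k.
All gears at start simultaneously when N is a common multiple of [9, 17, 20]; the smallest such N is lcm(9, 17, 20).
Start: lcm = T0 = 9
Fold in T1=17: gcd(9, 17) = 1; lcm(9, 17) = 9 * 17 / 1 = 153 / 1 = 153
Fold in T2=20: gcd(153, 20) = 1; lcm(153, 20) = 153 * 20 / 1 = 3060 / 1 = 3060
Full cycle length = 3060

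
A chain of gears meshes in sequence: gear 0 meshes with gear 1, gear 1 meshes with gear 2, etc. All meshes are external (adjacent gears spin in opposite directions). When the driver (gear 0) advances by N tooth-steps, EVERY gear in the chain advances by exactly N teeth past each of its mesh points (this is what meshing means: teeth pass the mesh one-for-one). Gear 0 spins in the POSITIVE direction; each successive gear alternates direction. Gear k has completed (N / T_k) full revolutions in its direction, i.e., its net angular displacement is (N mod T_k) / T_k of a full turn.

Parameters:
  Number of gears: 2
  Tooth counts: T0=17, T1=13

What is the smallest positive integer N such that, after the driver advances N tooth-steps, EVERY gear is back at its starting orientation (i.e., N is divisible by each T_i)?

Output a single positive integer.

Answer: 221

Derivation:
Gear k returns to start when N is a multiple of T_k.
All gears at start simultaneously when N is a common multiple of [17, 13]; the smallest such N is lcm(17, 13).
Start: lcm = T0 = 17
Fold in T1=13: gcd(17, 13) = 1; lcm(17, 13) = 17 * 13 / 1 = 221 / 1 = 221
Full cycle length = 221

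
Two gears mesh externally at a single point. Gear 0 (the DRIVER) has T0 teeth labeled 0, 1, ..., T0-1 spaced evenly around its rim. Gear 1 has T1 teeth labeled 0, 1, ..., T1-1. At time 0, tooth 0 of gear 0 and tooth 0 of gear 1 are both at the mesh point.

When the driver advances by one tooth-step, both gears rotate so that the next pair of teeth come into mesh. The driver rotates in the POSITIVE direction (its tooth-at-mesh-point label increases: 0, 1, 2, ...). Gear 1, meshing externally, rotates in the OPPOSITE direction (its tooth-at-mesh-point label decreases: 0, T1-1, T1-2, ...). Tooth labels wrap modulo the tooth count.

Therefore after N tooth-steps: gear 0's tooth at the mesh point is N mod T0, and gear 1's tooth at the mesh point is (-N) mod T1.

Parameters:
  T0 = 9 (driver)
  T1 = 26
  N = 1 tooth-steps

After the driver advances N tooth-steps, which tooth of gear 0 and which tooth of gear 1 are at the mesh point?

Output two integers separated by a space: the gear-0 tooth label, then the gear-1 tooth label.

Gear 0 (driver, T0=9): tooth at mesh = N mod T0
  1 = 0 * 9 + 1, so 1 mod 9 = 1
  gear 0 tooth = 1
Gear 1 (driven, T1=26): tooth at mesh = (-N) mod T1
  1 = 0 * 26 + 1, so 1 mod 26 = 1
  (-1) mod 26 = (-1) mod 26 = 26 - 1 = 25
Mesh after 1 steps: gear-0 tooth 1 meets gear-1 tooth 25

Answer: 1 25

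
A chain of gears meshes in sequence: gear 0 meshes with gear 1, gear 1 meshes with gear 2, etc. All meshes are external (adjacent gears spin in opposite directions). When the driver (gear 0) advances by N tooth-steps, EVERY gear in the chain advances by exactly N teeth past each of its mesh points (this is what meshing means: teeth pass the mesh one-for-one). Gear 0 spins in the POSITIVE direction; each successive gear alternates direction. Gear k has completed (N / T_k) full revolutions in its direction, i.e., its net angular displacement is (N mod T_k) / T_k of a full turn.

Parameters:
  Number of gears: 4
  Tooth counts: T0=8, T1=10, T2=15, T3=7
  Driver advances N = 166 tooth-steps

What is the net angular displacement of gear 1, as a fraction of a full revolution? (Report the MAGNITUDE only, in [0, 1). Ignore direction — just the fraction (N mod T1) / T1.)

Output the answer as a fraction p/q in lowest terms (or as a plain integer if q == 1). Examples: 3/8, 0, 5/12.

Chain of 4 gears, tooth counts: [8, 10, 15, 7]
  gear 0: T0=8, direction=positive, advance = 166 mod 8 = 6 teeth = 6/8 turn
  gear 1: T1=10, direction=negative, advance = 166 mod 10 = 6 teeth = 6/10 turn
  gear 2: T2=15, direction=positive, advance = 166 mod 15 = 1 teeth = 1/15 turn
  gear 3: T3=7, direction=negative, advance = 166 mod 7 = 5 teeth = 5/7 turn
Gear 1: 166 mod 10 = 6
Fraction = 6 / 10 = 3/5 (gcd(6,10)=2) = 3/5

Answer: 3/5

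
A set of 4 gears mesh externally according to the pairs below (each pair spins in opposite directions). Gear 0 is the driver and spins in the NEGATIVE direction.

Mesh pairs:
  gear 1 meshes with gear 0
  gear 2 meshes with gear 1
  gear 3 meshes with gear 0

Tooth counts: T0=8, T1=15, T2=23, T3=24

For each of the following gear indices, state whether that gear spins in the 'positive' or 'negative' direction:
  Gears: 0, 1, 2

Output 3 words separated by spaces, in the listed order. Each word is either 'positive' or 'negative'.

Answer: negative positive negative

Derivation:
Gear 0 (driver): negative (depth 0)
  gear 1: meshes with gear 0 -> depth 1 -> positive (opposite of gear 0)
  gear 2: meshes with gear 1 -> depth 2 -> negative (opposite of gear 1)
  gear 3: meshes with gear 0 -> depth 1 -> positive (opposite of gear 0)
Queried indices 0, 1, 2 -> negative, positive, negative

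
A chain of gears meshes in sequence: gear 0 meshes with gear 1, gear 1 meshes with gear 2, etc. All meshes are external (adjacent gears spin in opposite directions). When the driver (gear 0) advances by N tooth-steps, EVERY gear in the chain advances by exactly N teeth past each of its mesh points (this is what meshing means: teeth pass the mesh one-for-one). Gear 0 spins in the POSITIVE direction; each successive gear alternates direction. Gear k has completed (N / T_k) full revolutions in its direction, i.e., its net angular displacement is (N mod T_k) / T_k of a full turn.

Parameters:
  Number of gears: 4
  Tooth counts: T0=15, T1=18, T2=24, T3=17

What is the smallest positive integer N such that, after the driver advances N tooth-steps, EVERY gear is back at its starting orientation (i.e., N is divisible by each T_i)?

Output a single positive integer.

Gear k returns to start when N is a multiple of T_k.
All gears at start simultaneously when N is a common multiple of [15, 18, 24, 17]; the smallest such N is lcm(15, 18, 24, 17).
Start: lcm = T0 = 15
Fold in T1=18: gcd(15, 18) = 3; lcm(15, 18) = 15 * 18 / 3 = 270 / 3 = 90
Fold in T2=24: gcd(90, 24) = 6; lcm(90, 24) = 90 * 24 / 6 = 2160 / 6 = 360
Fold in T3=17: gcd(360, 17) = 1; lcm(360, 17) = 360 * 17 / 1 = 6120 / 1 = 6120
Full cycle length = 6120

Answer: 6120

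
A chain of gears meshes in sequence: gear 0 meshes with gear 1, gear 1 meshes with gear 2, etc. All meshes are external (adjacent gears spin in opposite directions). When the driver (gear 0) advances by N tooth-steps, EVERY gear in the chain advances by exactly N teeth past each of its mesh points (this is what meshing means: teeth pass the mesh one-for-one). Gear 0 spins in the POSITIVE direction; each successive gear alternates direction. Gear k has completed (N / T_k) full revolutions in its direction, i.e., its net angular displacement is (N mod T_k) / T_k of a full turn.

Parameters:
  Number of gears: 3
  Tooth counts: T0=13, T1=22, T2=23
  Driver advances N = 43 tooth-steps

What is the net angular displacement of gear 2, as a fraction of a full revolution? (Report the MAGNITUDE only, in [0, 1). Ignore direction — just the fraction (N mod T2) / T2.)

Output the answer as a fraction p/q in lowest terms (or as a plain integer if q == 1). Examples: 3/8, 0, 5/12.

Chain of 3 gears, tooth counts: [13, 22, 23]
  gear 0: T0=13, direction=positive, advance = 43 mod 13 = 4 teeth = 4/13 turn
  gear 1: T1=22, direction=negative, advance = 43 mod 22 = 21 teeth = 21/22 turn
  gear 2: T2=23, direction=positive, advance = 43 mod 23 = 20 teeth = 20/23 turn
Gear 2: 43 mod 23 = 20
Fraction = 20 / 23 = 20/23 (gcd(20,23)=1) = 20/23

Answer: 20/23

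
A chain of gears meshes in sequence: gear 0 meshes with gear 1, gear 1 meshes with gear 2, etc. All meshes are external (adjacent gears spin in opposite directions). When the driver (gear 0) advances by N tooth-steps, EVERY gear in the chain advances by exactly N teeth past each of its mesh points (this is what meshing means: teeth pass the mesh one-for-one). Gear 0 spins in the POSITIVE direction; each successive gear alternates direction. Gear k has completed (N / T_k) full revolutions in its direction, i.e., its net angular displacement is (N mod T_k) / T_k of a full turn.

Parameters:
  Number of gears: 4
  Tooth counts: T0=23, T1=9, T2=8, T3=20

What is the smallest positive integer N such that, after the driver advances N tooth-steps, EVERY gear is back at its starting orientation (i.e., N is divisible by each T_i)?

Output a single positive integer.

Gear k returns to start when N is a multiple of T_k.
All gears at start simultaneously when N is a common multiple of [23, 9, 8, 20]; the smallest such N is lcm(23, 9, 8, 20).
Start: lcm = T0 = 23
Fold in T1=9: gcd(23, 9) = 1; lcm(23, 9) = 23 * 9 / 1 = 207 / 1 = 207
Fold in T2=8: gcd(207, 8) = 1; lcm(207, 8) = 207 * 8 / 1 = 1656 / 1 = 1656
Fold in T3=20: gcd(1656, 20) = 4; lcm(1656, 20) = 1656 * 20 / 4 = 33120 / 4 = 8280
Full cycle length = 8280

Answer: 8280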